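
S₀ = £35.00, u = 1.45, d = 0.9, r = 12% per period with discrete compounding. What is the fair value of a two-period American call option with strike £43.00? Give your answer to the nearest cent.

£4.93

Risk-neutral probability p = (1 + 0.12 − 0.9)/(1.45 − 0.9) = 0.2200/0.5500 = 0.4000
Terminal stock prices: S_uu = 73.59, S_ud = 45.68, S_dd = 28.35
Terminal payoffs (S − K): max(30.59, 0) = 30.59, max(2.675, 0) = 2.675, max(-14.65, 0) = 0
Node u (S = 50.75): continuation = 1/1.12·[0.4000·30.5875 + 0.6000·2.6750] = 12.3571; exercise value = 7.7500 ≤ continuation, so V_u = 12.3571
Node d (S = 31.5): continuation = 1/1.12·[0.4000·2.6750 + 0.6000·0.0000] = 0.9554; exercise value = 0.0000 ≤ continuation, so V_d = 0.9554
Node 0 (S = 35): continuation = 1/1.12·[0.4000·12.3571 + 0.6000·0.9554] = 4.9251; exercise value = 0.0000 ≤ continuation, so V_0 = 4.9251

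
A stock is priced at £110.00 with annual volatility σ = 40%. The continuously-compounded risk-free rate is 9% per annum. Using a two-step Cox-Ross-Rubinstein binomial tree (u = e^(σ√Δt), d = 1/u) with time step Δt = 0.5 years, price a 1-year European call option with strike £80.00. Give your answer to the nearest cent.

£40.73

CRR parameters: u = e^(σ√Δt) = e^(0.4·√0.5) = 1.3269, d = 1/u = 0.7536
Per-period rate: rΔt = 0.09·0.5 = 0.045, so R = e^0.045 = 1.0460
Risk-neutral probability p = (e^0.045 − 0.7536)/(1.3269 − 0.7536) = 0.2924/0.5733 = 0.5100
Terminal stock prices: S_uu = 193.7, S_ud = 110, S_dd = 62.48
Terminal payoffs (S − K): max(113.7, 0) = 113.7, max(30, 0) = 30, max(-17.52, 0) = 0
Node u (S = 146): V_u = e^(−0.045)·[0.5100·113.6720 + 0.4900·30.0000] = 69.4788
Node d (S = 82.9): V_d = e^(−0.045)·[0.5100·30.0000 + 0.4900·0.0000] = 14.6282
Node 0 (S = 110): V_0 = e^(−0.045)·[0.5100·69.4788 + 0.4900·14.6282] = 40.7299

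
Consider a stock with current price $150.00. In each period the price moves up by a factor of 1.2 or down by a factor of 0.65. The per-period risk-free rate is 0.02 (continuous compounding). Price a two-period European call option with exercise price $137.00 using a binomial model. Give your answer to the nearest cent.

$34.39

Risk-neutral probability p = (e^0.02 − 0.65)/(1.2 − 0.65) = 0.3702/0.5500 = 0.6731
Terminal stock prices: S_uu = 216, S_ud = 117, S_dd = 63.38
Terminal payoffs (S − K): max(79, 0) = 79, max(-20, 0) = 0, max(-73.62, 0) = 0
Node u (S = 180): V_u = e^(−0.02)·[0.6731·79.0000 + 0.3269·0.0000] = 52.1215
Node d (S = 97.5): V_d = e^(−0.02)·[0.6731·0.0000 + 0.3269·0.0000] = 0.0000
Node 0 (S = 150): V_0 = e^(−0.02)·[0.6731·52.1215 + 0.3269·0.0000] = 34.3879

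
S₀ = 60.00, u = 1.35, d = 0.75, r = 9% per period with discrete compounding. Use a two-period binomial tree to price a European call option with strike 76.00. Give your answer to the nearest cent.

Risk-neutral probability p = (1 + 0.09 − 0.75)/(1.35 − 0.75) = 0.3400/0.6000 = 0.5667
Terminal stock prices: S_uu = 109.4, S_ud = 60.75, S_dd = 33.75
Terminal payoffs (S − K): max(33.35, 0) = 33.35, max(-15.25, 0) = 0, max(-42.25, 0) = 0
Node u (S = 81): V_u = 1/1.09·[0.5667·33.3500 + 0.4333·0.0000] = 17.3379
Node d (S = 45): V_d = 1/1.09·[0.5667·0.0000 + 0.4333·0.0000] = 0.0000
Node 0 (S = 60): V_0 = 1/1.09·[0.5667·17.3379 + 0.4333·0.0000] = 9.0136

9.01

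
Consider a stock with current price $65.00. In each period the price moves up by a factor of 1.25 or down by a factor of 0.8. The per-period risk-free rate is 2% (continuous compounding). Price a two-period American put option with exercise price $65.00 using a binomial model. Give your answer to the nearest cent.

$6.51

Risk-neutral probability p = (e^0.02 − 0.8)/(1.25 − 0.8) = 0.2202/0.4500 = 0.4893
Terminal stock prices: S_uu = 101.6, S_ud = 65, S_dd = 41.6
Terminal payoffs (K − S): max(-36.56, 0) = 0, max(0, 0) = 0, max(23.4, 0) = 23.4
Node u (S = 81.25): continuation = e^(−0.02)·[0.4893·0.0000 + 0.5107·0.0000] = 0.0000; exercise value = 0.0000 ≤ continuation, so V_u = 0.0000
Node d (S = 52): continuation = e^(−0.02)·[0.4893·0.0000 + 0.5107·23.4000] = 11.7129; exercise value = 13.0000 > continuation, so V_d = 13.0000 (exercise)
Node 0 (S = 65): continuation = e^(−0.02)·[0.4893·0.0000 + 0.5107·13.0000] = 6.5072; exercise value = 0.0000 ≤ continuation, so V_0 = 6.5072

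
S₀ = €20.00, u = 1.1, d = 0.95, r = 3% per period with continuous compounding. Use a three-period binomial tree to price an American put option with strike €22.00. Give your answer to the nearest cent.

Risk-neutral probability p = (e^0.03 − 0.95)/(1.1 − 0.95) = 0.0805/0.1500 = 0.5364
Terminal stock prices: S_uuu = 26.62, S_uud = 22.99, S_udd = 19.86, S_ddd = 17.15
Terminal payoffs (K − S): max(-4.62, 0) = 0, max(-0.99, 0) = 0, max(2.145, 0) = 2.145, max(4.853, 0) = 4.853
Node uu (S = 24.2): continuation = e^(−0.03)·[0.5364·0.0000 + 0.4636·0.0000] = 0.0000; exercise value = 0.0000 ≤ continuation, so V_uu = 0.0000
Node ud (S = 20.9): continuation = e^(−0.03)·[0.5364·0.0000 + 0.4636·2.1450] = 0.9651; exercise value = 1.1000 > continuation, so V_ud = 1.1000 (exercise)
Node dd (S = 18.05): continuation = e^(−0.03)·[0.5364·2.1450 + 0.4636·4.8525] = 3.2998; exercise value = 3.9500 > continuation, so V_dd = 3.9500 (exercise)
Node u (S = 22): continuation = e^(−0.03)·[0.5364·0.0000 + 0.4636·1.1000] = 0.4949; exercise value = 0.0000 ≤ continuation, so V_u = 0.4949
Node d (S = 19): continuation = e^(−0.03)·[0.5364·1.1000 + 0.4636·3.9500] = 2.3498; exercise value = 3.0000 > continuation, so V_d = 3.0000 (exercise)
Node 0 (S = 20): continuation = e^(−0.03)·[0.5364·0.4949 + 0.4636·3.0000] = 1.6074; exercise value = 2.0000 > continuation, so V_0 = 2.0000 (exercise)

€2.00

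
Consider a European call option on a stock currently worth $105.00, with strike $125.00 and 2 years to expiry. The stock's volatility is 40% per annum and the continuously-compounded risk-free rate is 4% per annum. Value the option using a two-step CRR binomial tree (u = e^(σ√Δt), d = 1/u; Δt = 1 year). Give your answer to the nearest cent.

CRR parameters: u = e^(σ√Δt) = e^(0.4·√1) = 1.4918, d = 1/u = 0.6703
Per-period rate: rΔt = 0.04·1 = 0.04, so R = e^0.04 = 1.0408
Risk-neutral probability p = (e^0.04 − 0.6703)/(1.4918 − 0.6703) = 0.3705/0.8215 = 0.4510
Terminal stock prices: S_uu = 233.7, S_ud = 105, S_dd = 47.18
Terminal payoffs (S − K): max(108.7, 0) = 108.7, max(-20, 0) = 0, max(-77.82, 0) = 0
Node u (S = 156.6): V_u = e^(−0.04)·[0.4510·108.6818 + 0.5490·0.0000] = 47.0926
Node d (S = 70.38): V_d = e^(−0.04)·[0.4510·0.0000 + 0.5490·0.0000] = 0.0000
Node 0 (S = 105): V_0 = e^(−0.04)·[0.4510·47.0926 + 0.5490·0.0000] = 20.4055

$20.41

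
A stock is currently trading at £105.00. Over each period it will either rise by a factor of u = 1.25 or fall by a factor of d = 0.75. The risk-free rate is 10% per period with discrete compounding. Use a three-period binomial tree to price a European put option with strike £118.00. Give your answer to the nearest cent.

£7.77

Risk-neutral probability p = (1 + 0.1 − 0.75)/(1.25 − 0.75) = 0.3500/0.5000 = 0.7000
Terminal stock prices: S_uuu = 205.1, S_uud = 123, S_udd = 73.83, S_ddd = 44.3
Terminal payoffs (K − S): max(-87.08, 0) = 0, max(-5.047, 0) = 0, max(44.17, 0) = 44.17, max(73.7, 0) = 73.7
Node uu (S = 164.1): V_uu = 1/1.1·[0.7000·0.0000 + 0.3000·0.0000] = 0.0000
Node ud (S = 98.44): V_ud = 1/1.1·[0.7000·0.0000 + 0.3000·44.1719] = 12.0469
Node dd (S = 59.06): V_dd = 1/1.1·[0.7000·44.1719 + 0.3000·73.7031] = 48.2102
Node u (S = 131.2): V_u = 1/1.1·[0.7000·0.0000 + 0.3000·12.0469] = 3.2855
Node d (S = 78.75): V_d = 1/1.1·[0.7000·12.0469 + 0.3000·48.2102] = 20.8144
Node 0 (S = 105): V_0 = 1/1.1·[0.7000·3.2855 + 0.3000·20.8144] = 7.7674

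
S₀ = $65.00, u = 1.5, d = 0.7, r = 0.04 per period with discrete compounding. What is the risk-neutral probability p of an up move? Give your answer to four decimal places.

Risk-neutral probability p = (1 + 0.04 − 0.7)/(1.5 − 0.7) = 0.3400/0.8000 = 0.4250

p = 0.4250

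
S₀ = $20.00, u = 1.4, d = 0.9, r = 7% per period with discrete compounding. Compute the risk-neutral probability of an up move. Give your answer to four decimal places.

Risk-neutral probability p = (1 + 0.07 − 0.9)/(1.4 − 0.9) = 0.1700/0.5000 = 0.3400

p = 0.3400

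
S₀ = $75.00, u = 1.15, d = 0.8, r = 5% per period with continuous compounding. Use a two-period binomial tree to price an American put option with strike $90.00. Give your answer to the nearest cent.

$15.00

Risk-neutral probability p = (e^0.05 − 0.8)/(1.15 − 0.8) = 0.2513/0.3500 = 0.7179
Terminal stock prices: S_uu = 99.19, S_ud = 69, S_dd = 48
Terminal payoffs (K − S): max(-9.187, 0) = 0, max(21, 0) = 21, max(42, 0) = 42
Node u (S = 86.25): continuation = e^(−0.05)·[0.7179·0.0000 + 0.2821·21.0000] = 5.6348; exercise value = 3.7500 ≤ continuation, so V_u = 5.6348
Node d (S = 60): continuation = e^(−0.05)·[0.7179·21.0000 + 0.2821·42.0000] = 25.6106; exercise value = 30.0000 > continuation, so V_d = 30.0000 (exercise)
Node 0 (S = 75): continuation = e^(−0.05)·[0.7179·5.6348 + 0.2821·30.0000] = 11.8978; exercise value = 15.0000 > continuation, so V_0 = 15.0000 (exercise)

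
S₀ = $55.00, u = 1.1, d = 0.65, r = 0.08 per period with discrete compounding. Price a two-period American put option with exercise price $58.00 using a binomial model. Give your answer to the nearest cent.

Risk-neutral probability p = (1 + 0.08 − 0.65)/(1.1 − 0.65) = 0.4300/0.4500 = 0.9556
Terminal stock prices: S_uu = 66.55, S_ud = 39.33, S_dd = 23.24
Terminal payoffs (K − S): max(-8.55, 0) = 0, max(18.67, 0) = 18.67, max(34.76, 0) = 34.76
Node u (S = 60.5): continuation = 1/1.08·[0.9556·0.0000 + 0.0444·18.6750] = 0.7685; exercise value = 0.0000 ≤ continuation, so V_u = 0.7685
Node d (S = 35.75): continuation = 1/1.08·[0.9556·18.6750 + 0.0444·34.7625] = 17.9537; exercise value = 22.2500 > continuation, so V_d = 22.2500 (exercise)
Node 0 (S = 55): continuation = 1/1.08·[0.9556·0.7685 + 0.0444·22.2500] = 1.5956; exercise value = 3.0000 > continuation, so V_0 = 3.0000 (exercise)

$3.00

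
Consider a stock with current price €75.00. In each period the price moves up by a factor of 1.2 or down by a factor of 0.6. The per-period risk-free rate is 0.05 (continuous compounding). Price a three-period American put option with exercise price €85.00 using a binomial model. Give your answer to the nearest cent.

Risk-neutral probability p = (e^0.05 − 0.6)/(1.2 − 0.6) = 0.4513/0.6000 = 0.7521
Terminal stock prices: S_uuu = 129.6, S_uud = 64.8, S_udd = 32.4, S_ddd = 16.2
Terminal payoffs (K − S): max(-44.6, 0) = 0, max(20.2, 0) = 20.2, max(52.6, 0) = 52.6, max(68.8, 0) = 68.8
Node uu (S = 108): continuation = e^(−0.05)·[0.7521·0.0000 + 0.2479·20.2000] = 4.7630; exercise value = 0.0000 ≤ continuation, so V_uu = 4.7630
Node ud (S = 54): continuation = e^(−0.05)·[0.7521·20.2000 + 0.2479·52.6000] = 26.8545; exercise value = 31.0000 > continuation, so V_ud = 31.0000 (exercise)
Node dd (S = 27): continuation = e^(−0.05)·[0.7521·52.6000 + 0.2479·68.8000] = 53.8545; exercise value = 58.0000 > continuation, so V_dd = 58.0000 (exercise)
Node u (S = 90): continuation = e^(−0.05)·[0.7521·4.7630 + 0.2479·31.0000] = 10.7172; exercise value = 0.0000 ≤ continuation, so V_u = 10.7172
Node d (S = 45): continuation = e^(−0.05)·[0.7521·31.0000 + 0.2479·58.0000] = 35.8545; exercise value = 40.0000 > continuation, so V_d = 40.0000 (exercise)
Node 0 (S = 75): continuation = e^(−0.05)·[0.7521·10.7172 + 0.2479·40.0000] = 17.0992; exercise value = 10.0000 ≤ continuation, so V_0 = 17.0992

€17.10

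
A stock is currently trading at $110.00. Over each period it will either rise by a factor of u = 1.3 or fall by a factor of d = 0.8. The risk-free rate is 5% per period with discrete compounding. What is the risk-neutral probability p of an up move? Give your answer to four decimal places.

Risk-neutral probability p = (1 + 0.05 − 0.8)/(1.3 − 0.8) = 0.2500/0.5000 = 0.5000

p = 0.5000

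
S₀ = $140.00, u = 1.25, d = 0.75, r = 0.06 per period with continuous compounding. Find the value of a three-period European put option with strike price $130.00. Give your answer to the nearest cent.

$10.14

Risk-neutral probability p = (e^0.06 − 0.75)/(1.25 − 0.75) = 0.3118/0.5000 = 0.6237
Terminal stock prices: S_uuu = 273.4, S_uud = 164.1, S_udd = 98.44, S_ddd = 59.06
Terminal payoffs (K − S): max(-143.4, 0) = 0, max(-34.06, 0) = 0, max(31.56, 0) = 31.56, max(70.94, 0) = 70.94
Node uu (S = 218.8): V_uu = e^(−0.06)·[0.6237·0.0000 + 0.3763·0.0000] = 0.0000
Node ud (S = 131.2): V_ud = e^(−0.06)·[0.6237·0.0000 + 0.3763·31.5625] = 11.1861
Node dd (S = 78.75): V_dd = e^(−0.06)·[0.6237·31.5625 + 0.3763·70.9375] = 43.6794
Node u (S = 175): V_u = e^(−0.06)·[0.6237·0.0000 + 0.3763·11.1861] = 3.9645
Node d (S = 105): V_d = e^(−0.06)·[0.6237·11.1861 + 0.3763·43.6794] = 22.0507
Node 0 (S = 140): V_0 = e^(−0.06)·[0.6237·3.9645 + 0.3763·22.0507] = 10.1436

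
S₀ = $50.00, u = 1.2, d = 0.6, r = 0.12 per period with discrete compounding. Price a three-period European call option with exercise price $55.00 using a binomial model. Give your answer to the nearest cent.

$14.55

Risk-neutral probability p = (1 + 0.12 − 0.6)/(1.2 − 0.6) = 0.5200/0.6000 = 0.8667
Terminal stock prices: S_uuu = 86.4, S_uud = 43.2, S_udd = 21.6, S_ddd = 10.8
Terminal payoffs (S − K): max(31.4, 0) = 31.4, max(-11.8, 0) = 0, max(-33.4, 0) = 0, max(-44.2, 0) = 0
Node uu (S = 72): V_uu = 1/1.12·[0.8667·31.4000 + 0.1333·0.0000] = 24.2976
Node ud (S = 36): V_ud = 1/1.12·[0.8667·0.0000 + 0.1333·0.0000] = 0.0000
Node dd (S = 18): V_dd = 1/1.12·[0.8667·0.0000 + 0.1333·0.0000] = 0.0000
Node u (S = 60): V_u = 1/1.12·[0.8667·24.2976 + 0.1333·0.0000] = 18.8017
Node d (S = 30): V_d = 1/1.12·[0.8667·0.0000 + 0.1333·0.0000] = 0.0000
Node 0 (S = 50): V_0 = 1/1.12·[0.8667·18.8017 + 0.1333·0.0000] = 14.5490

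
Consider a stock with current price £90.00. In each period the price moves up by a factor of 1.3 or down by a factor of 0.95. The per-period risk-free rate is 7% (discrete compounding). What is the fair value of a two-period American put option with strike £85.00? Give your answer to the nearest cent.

£1.42

Risk-neutral probability p = (1 + 0.07 − 0.95)/(1.3 − 0.95) = 0.1200/0.3500 = 0.3429
Terminal stock prices: S_uu = 152.1, S_ud = 111.1, S_dd = 81.22
Terminal payoffs (K − S): max(-67.1, 0) = 0, max(-26.15, 0) = 0, max(3.775, 0) = 3.775
Node u (S = 117): continuation = 1/1.07·[0.3429·0.0000 + 0.6571·0.0000] = 0.0000; exercise value = 0.0000 ≤ continuation, so V_u = 0.0000
Node d (S = 85.5): continuation = 1/1.07·[0.3429·0.0000 + 0.6571·3.7750] = 2.3184; exercise value = 0.0000 ≤ continuation, so V_d = 2.3184
Node 0 (S = 90): continuation = 1/1.07·[0.3429·0.0000 + 0.6571·2.3184] = 1.4239; exercise value = 0.0000 ≤ continuation, so V_0 = 1.4239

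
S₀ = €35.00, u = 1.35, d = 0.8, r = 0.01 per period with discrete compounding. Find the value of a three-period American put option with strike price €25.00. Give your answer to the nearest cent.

€1.62

Risk-neutral probability p = (1 + 0.01 − 0.8)/(1.35 − 0.8) = 0.2100/0.5500 = 0.3818
Terminal stock prices: S_uuu = 86.11, S_uud = 51.03, S_udd = 30.24, S_ddd = 17.92
Terminal payoffs (K − S): max(-61.11, 0) = 0, max(-26.03, 0) = 0, max(-5.24, 0) = 0, max(7.08, 0) = 7.08
Node uu (S = 63.79): continuation = 1/1.01·[0.3818·0.0000 + 0.6182·0.0000] = 0.0000; exercise value = 0.0000 ≤ continuation, so V_uu = 0.0000
Node ud (S = 37.8): continuation = 1/1.01·[0.3818·0.0000 + 0.6182·0.0000] = 0.0000; exercise value = 0.0000 ≤ continuation, so V_ud = 0.0000
Node dd (S = 22.4): continuation = 1/1.01·[0.3818·0.0000 + 0.6182·7.0800] = 4.3334; exercise value = 2.6000 ≤ continuation, so V_dd = 4.3334
Node u (S = 47.25): continuation = 1/1.01·[0.3818·0.0000 + 0.6182·0.0000] = 0.0000; exercise value = 0.0000 ≤ continuation, so V_u = 0.0000
Node d (S = 28): continuation = 1/1.01·[0.3818·0.0000 + 0.6182·4.3334] = 2.6523; exercise value = 0.0000 ≤ continuation, so V_d = 2.6523
Node 0 (S = 35): continuation = 1/1.01·[0.3818·0.0000 + 0.6182·2.6523] = 1.6234; exercise value = 0.0000 ≤ continuation, so V_0 = 1.6234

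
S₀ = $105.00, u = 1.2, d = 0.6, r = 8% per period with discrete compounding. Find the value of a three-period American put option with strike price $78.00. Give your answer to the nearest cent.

$3.61

Risk-neutral probability p = (1 + 0.08 − 0.6)/(1.2 − 0.6) = 0.4800/0.6000 = 0.8000
Terminal stock prices: S_uuu = 181.4, S_uud = 90.72, S_udd = 45.36, S_ddd = 22.68
Terminal payoffs (K − S): max(-103.4, 0) = 0, max(-12.72, 0) = 0, max(32.64, 0) = 32.64, max(55.32, 0) = 55.32
Node uu (S = 151.2): continuation = 1/1.08·[0.8000·0.0000 + 0.2000·0.0000] = 0.0000; exercise value = 0.0000 ≤ continuation, so V_uu = 0.0000
Node ud (S = 75.6): continuation = 1/1.08·[0.8000·0.0000 + 0.2000·32.6400] = 6.0444; exercise value = 2.4000 ≤ continuation, so V_ud = 6.0444
Node dd (S = 37.8): continuation = 1/1.08·[0.8000·32.6400 + 0.2000·55.3200] = 34.4222; exercise value = 40.2000 > continuation, so V_dd = 40.2000 (exercise)
Node u (S = 126): continuation = 1/1.08·[0.8000·0.0000 + 0.2000·6.0444] = 1.1193; exercise value = 0.0000 ≤ continuation, so V_u = 1.1193
Node d (S = 63): continuation = 1/1.08·[0.8000·6.0444 + 0.2000·40.2000] = 11.9218; exercise value = 15.0000 > continuation, so V_d = 15.0000 (exercise)
Node 0 (S = 105): continuation = 1/1.08·[0.8000·1.1193 + 0.2000·15.0000] = 3.6069; exercise value = 0.0000 ≤ continuation, so V_0 = 3.6069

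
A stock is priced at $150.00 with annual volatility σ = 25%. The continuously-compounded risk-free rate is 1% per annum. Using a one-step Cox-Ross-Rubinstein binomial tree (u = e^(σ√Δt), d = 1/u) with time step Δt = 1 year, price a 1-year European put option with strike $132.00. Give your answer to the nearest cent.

$8.15

CRR parameters: u = e^(σ√Δt) = e^(0.25·√1) = 1.2840, d = 1/u = 0.7788
Per-period rate: rΔt = 0.01·1 = 0.01, so R = e^0.01 = 1.0101
Risk-neutral probability p = (e^0.01 − 0.7788)/(1.2840 − 0.7788) = 0.2312/0.5052 = 0.4577
Terminal stock prices: S_u = 192.6, S_d = 116.8
Terminal payoffs (K − S): max(-60.6, 0) = 0, max(15.18, 0) = 15.18
Node 0 (S = 150): V_0 = e^(−0.01)·[0.4577·0.0000 + 0.5423·15.1799] = 8.1499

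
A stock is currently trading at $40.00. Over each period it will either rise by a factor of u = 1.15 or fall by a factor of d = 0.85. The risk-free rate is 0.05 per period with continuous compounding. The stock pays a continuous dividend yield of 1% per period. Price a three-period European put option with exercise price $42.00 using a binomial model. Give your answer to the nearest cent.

Per-period risk-free factor R = e^0.05 = 1.0513; dividend-adjusted growth = e^(0.05−0.01) = 1.0408.
Risk-neutral probability p = (1.0408 − 0.85)/(1.15 − 0.85) = 0.1908/0.3000 = 0.6360
Terminal stock prices: S_uuu = 60.83, S_uud = 44.96, S_udd = 33.23, S_ddd = 24.56
Terminal payoffs (K − S): max(-18.83, 0) = 0, max(-2.965, 0) = 0, max(8.765, 0) = 8.765, max(17.44, 0) = 17.44
Node uu (S = 52.9): V_uu = e^(−0.05)·[0.6360·0.0000 + 0.3640·0.0000] = 0.0000
Node ud (S = 39.1): V_ud = e^(−0.05)·[0.6360·0.0000 + 0.3640·8.7650] = 3.0346
Node dd (S = 28.9): V_dd = e^(−0.05)·[0.6360·8.7650 + 0.3640·17.4350] = 11.3392
Node u (S = 46): V_u = e^(−0.05)·[0.6360·0.0000 + 0.3640·3.0346] = 1.0506
Node d (S = 34): V_d = e^(−0.05)·[0.6360·3.0346 + 0.3640·11.3392] = 5.7617
Node 0 (S = 40): V_0 = e^(−0.05)·[0.6360·1.0506 + 0.3640·5.7617] = 2.6304

$2.63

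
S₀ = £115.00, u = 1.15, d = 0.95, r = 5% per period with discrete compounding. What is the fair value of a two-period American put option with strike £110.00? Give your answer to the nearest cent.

£1.41

Risk-neutral probability p = (1 + 0.05 − 0.95)/(1.15 − 0.95) = 0.1000/0.2000 = 0.5000
Terminal stock prices: S_uu = 152.1, S_ud = 125.6, S_dd = 103.8
Terminal payoffs (K − S): max(-42.09, 0) = 0, max(-15.64, 0) = 0, max(6.213, 0) = 6.213
Node u (S = 132.2): continuation = 1/1.05·[0.5000·0.0000 + 0.5000·0.0000] = 0.0000; exercise value = 0.0000 ≤ continuation, so V_u = 0.0000
Node d (S = 109.2): continuation = 1/1.05·[0.5000·0.0000 + 0.5000·6.2125] = 2.9583; exercise value = 0.7500 ≤ continuation, so V_d = 2.9583
Node 0 (S = 115): continuation = 1/1.05·[0.5000·0.0000 + 0.5000·2.9583] = 1.4087; exercise value = 0.0000 ≤ continuation, so V_0 = 1.4087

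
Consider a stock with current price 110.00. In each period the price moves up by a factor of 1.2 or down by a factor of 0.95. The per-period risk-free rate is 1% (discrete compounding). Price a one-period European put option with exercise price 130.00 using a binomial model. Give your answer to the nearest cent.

19.19

Risk-neutral probability p = (1 + 0.01 − 0.95)/(1.2 − 0.95) = 0.0600/0.2500 = 0.2400
Terminal stock prices: S_u = 132, S_d = 104.5
Terminal payoffs (K − S): max(-2, 0) = 0, max(25.5, 0) = 25.5
Node 0 (S = 110): V_0 = 1/1.01·[0.2400·0.0000 + 0.7600·25.5000] = 19.1881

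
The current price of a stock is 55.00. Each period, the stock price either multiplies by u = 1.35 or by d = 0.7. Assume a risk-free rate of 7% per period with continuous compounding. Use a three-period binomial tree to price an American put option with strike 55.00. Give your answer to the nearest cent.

8.14

Risk-neutral probability p = (e^0.07 − 0.7)/(1.35 − 0.7) = 0.3725/0.6500 = 0.5731
Terminal stock prices: S_uuu = 135.3, S_uud = 70.17, S_udd = 36.38, S_ddd = 18.86
Terminal payoffs (K − S): max(-80.32, 0) = 0, max(-15.17, 0) = 0, max(18.62, 0) = 18.62, max(36.14, 0) = 36.14
Node uu (S = 100.2): continuation = e^(−0.07)·[0.5731·0.0000 + 0.4269·0.0000] = 0.0000; exercise value = 0.0000 ≤ continuation, so V_uu = 0.0000
Node ud (S = 51.97): continuation = e^(−0.07)·[0.5731·0.0000 + 0.4269·18.6175] = 7.4107; exercise value = 3.0250 ≤ continuation, so V_ud = 7.4107
Node dd (S = 26.95): continuation = e^(−0.07)·[0.5731·18.6175 + 0.4269·36.1350] = 24.3317; exercise value = 28.0500 > continuation, so V_dd = 28.0500 (exercise)
Node u (S = 74.25): continuation = e^(−0.07)·[0.5731·0.0000 + 0.4269·7.4107] = 2.9498; exercise value = 0.0000 ≤ continuation, so V_u = 2.9498
Node d (S = 38.5): continuation = e^(−0.07)·[0.5731·7.4107 + 0.4269·28.0500] = 15.1251; exercise value = 16.5000 > continuation, so V_d = 16.5000 (exercise)
Node 0 (S = 55): continuation = e^(−0.07)·[0.5731·2.9498 + 0.4269·16.5000] = 8.1440; exercise value = 0.0000 ≤ continuation, so V_0 = 8.1440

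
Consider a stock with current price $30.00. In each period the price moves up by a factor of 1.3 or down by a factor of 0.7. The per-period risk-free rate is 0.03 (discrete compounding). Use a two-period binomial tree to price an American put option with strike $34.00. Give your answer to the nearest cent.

$7.24

Risk-neutral probability p = (1 + 0.03 − 0.7)/(1.3 − 0.7) = 0.3300/0.6000 = 0.5500
Terminal stock prices: S_uu = 50.7, S_ud = 27.3, S_dd = 14.7
Terminal payoffs (K − S): max(-16.7, 0) = 0, max(6.7, 0) = 6.7, max(19.3, 0) = 19.3
Node u (S = 39): continuation = 1/1.03·[0.5500·0.0000 + 0.4500·6.7000] = 2.9272; exercise value = 0.0000 ≤ continuation, so V_u = 2.9272
Node d (S = 21): continuation = 1/1.03·[0.5500·6.7000 + 0.4500·19.3000] = 12.0097; exercise value = 13.0000 > continuation, so V_d = 13.0000 (exercise)
Node 0 (S = 30): continuation = 1/1.03·[0.5500·2.9272 + 0.4500·13.0000] = 7.2427; exercise value = 4.0000 ≤ continuation, so V_0 = 7.2427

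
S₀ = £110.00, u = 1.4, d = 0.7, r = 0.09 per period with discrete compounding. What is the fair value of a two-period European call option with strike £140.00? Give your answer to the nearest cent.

Risk-neutral probability p = (1 + 0.09 − 0.7)/(1.4 − 0.7) = 0.3900/0.7000 = 0.5571
Terminal stock prices: S_uu = 215.6, S_ud = 107.8, S_dd = 53.9
Terminal payoffs (S − K): max(75.6, 0) = 75.6, max(-32.2, 0) = 0, max(-86.1, 0) = 0
Node u (S = 154): V_u = 1/1.09·[0.5571·75.6000 + 0.4429·0.0000] = 38.6422
Node d (S = 77): V_d = 1/1.09·[0.5571·0.0000 + 0.4429·0.0000] = 0.0000
Node 0 (S = 110): V_0 = 1/1.09·[0.5571·38.6422 + 0.4429·0.0000] = 19.7516

£19.75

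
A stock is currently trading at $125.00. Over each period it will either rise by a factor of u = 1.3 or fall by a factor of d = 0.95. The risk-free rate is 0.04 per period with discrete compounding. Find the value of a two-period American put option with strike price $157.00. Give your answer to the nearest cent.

$32.00

Risk-neutral probability p = (1 + 0.04 − 0.95)/(1.3 − 0.95) = 0.0900/0.3500 = 0.2571
Terminal stock prices: S_uu = 211.3, S_ud = 154.4, S_dd = 112.8
Terminal payoffs (K − S): max(-54.25, 0) = 0, max(2.625, 0) = 2.625, max(44.19, 0) = 44.19
Node u (S = 162.5): continuation = 1/1.04·[0.2571·0.0000 + 0.7429·2.6250] = 1.8750; exercise value = 0.0000 ≤ continuation, so V_u = 1.8750
Node d (S = 118.8): continuation = 1/1.04·[0.2571·2.6250 + 0.7429·44.1875] = 32.2115; exercise value = 38.2500 > continuation, so V_d = 38.2500 (exercise)
Node 0 (S = 125): continuation = 1/1.04·[0.2571·1.8750 + 0.7429·38.2500] = 27.7850; exercise value = 32.0000 > continuation, so V_0 = 32.0000 (exercise)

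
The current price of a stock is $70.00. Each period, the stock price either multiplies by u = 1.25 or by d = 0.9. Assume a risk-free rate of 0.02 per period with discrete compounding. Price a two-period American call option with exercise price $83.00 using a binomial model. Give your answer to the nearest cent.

$2.98

Risk-neutral probability p = (1 + 0.02 − 0.9)/(1.25 − 0.9) = 0.1200/0.3500 = 0.3429
Terminal stock prices: S_uu = 109.4, S_ud = 78.75, S_dd = 56.7
Terminal payoffs (S − K): max(26.38, 0) = 26.38, max(-4.25, 0) = 0, max(-26.3, 0) = 0
Node u (S = 87.5): continuation = 1/1.02·[0.3429·26.3750 + 0.6571·0.0000] = 8.8655; exercise value = 4.5000 ≤ continuation, so V_u = 8.8655
Node d (S = 63): continuation = 1/1.02·[0.3429·0.0000 + 0.6571·0.0000] = 0.0000; exercise value = 0.0000 ≤ continuation, so V_d = 0.0000
Node 0 (S = 70): continuation = 1/1.02·[0.3429·8.8655 + 0.6571·0.0000] = 2.9800; exercise value = 0.0000 ≤ continuation, so V_0 = 2.9800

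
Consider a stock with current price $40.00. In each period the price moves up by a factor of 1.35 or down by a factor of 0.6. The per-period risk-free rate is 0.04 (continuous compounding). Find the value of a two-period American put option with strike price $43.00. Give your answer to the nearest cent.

$9.90

Risk-neutral probability p = (e^0.04 − 0.6)/(1.35 − 0.6) = 0.4408/0.7500 = 0.5877
Terminal stock prices: S_uu = 72.9, S_ud = 32.4, S_dd = 14.4
Terminal payoffs (K − S): max(-29.9, 0) = 0, max(10.6, 0) = 10.6, max(28.6, 0) = 28.6
Node u (S = 54): continuation = e^(−0.04)·[0.5877·0.0000 + 0.4123·10.6000] = 4.1985; exercise value = 0.0000 ≤ continuation, so V_u = 4.1985
Node d (S = 24): continuation = e^(−0.04)·[0.5877·10.6000 + 0.4123·28.6000] = 17.3139; exercise value = 19.0000 > continuation, so V_d = 19.0000 (exercise)
Node 0 (S = 40): continuation = e^(−0.04)·[0.5877·4.1985 + 0.4123·19.0000] = 9.8966; exercise value = 3.0000 ≤ continuation, so V_0 = 9.8966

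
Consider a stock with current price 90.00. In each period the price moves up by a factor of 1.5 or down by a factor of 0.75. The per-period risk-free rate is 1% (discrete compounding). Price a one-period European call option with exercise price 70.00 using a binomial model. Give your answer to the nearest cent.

Risk-neutral probability p = (1 + 0.01 − 0.75)/(1.5 − 0.75) = 0.2600/0.7500 = 0.3467
Terminal stock prices: S_u = 135, S_d = 67.5
Terminal payoffs (S − K): max(65, 0) = 65, max(-2.5, 0) = 0
Node 0 (S = 90): V_0 = 1/1.01·[0.3467·65.0000 + 0.6533·0.0000] = 22.3102

22.31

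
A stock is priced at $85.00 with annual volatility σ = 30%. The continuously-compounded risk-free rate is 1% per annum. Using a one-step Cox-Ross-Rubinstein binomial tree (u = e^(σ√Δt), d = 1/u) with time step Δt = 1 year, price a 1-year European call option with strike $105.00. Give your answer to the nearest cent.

$4.26

CRR parameters: u = e^(σ√Δt) = e^(0.3·√1) = 1.3499, d = 1/u = 0.7408
Per-period rate: rΔt = 0.01·1 = 0.01, so R = e^0.01 = 1.0101
Risk-neutral probability p = (e^0.01 − 0.7408)/(1.3499 − 0.7408) = 0.2692/0.6090 = 0.4421
Terminal stock prices: S_u = 114.7, S_d = 62.97
Terminal payoffs (S − K): max(9.738, 0) = 9.738, max(-42.03, 0) = 0
Node 0 (S = 85): V_0 = e^(−0.01)·[0.4421·9.7380 + 0.5579·0.0000] = 4.2619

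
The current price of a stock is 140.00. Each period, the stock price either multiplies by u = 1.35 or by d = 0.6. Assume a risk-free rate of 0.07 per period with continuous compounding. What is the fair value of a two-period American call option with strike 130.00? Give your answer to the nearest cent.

43.18

Risk-neutral probability p = (e^0.07 − 0.6)/(1.35 − 0.6) = 0.4725/0.7500 = 0.6300
Terminal stock prices: S_uu = 255.2, S_ud = 113.4, S_dd = 50.4
Terminal payoffs (S − K): max(125.2, 0) = 125.2, max(-16.6, 0) = 0, max(-79.6, 0) = 0
Node u (S = 189): continuation = e^(−0.07)·[0.6300·125.1500 + 0.3700·0.0000] = 73.5154; exercise value = 59.0000 ≤ continuation, so V_u = 73.5154
Node d (S = 84): continuation = e^(−0.07)·[0.6300·0.0000 + 0.3700·0.0000] = 0.0000; exercise value = 0.0000 ≤ continuation, so V_d = 0.0000
Node 0 (S = 140): continuation = e^(−0.07)·[0.6300·73.5154 + 0.3700·0.0000] = 43.1843; exercise value = 10.0000 ≤ continuation, so V_0 = 43.1843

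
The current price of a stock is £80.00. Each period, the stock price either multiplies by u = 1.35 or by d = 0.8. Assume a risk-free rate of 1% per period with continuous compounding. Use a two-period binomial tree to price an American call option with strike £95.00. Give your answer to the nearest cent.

Risk-neutral probability p = (e^0.01 − 0.8)/(1.35 − 0.8) = 0.2101/0.5500 = 0.3819
Terminal stock prices: S_uu = 145.8, S_ud = 86.4, S_dd = 51.2
Terminal payoffs (S − K): max(50.8, 0) = 50.8, max(-8.6, 0) = 0, max(-43.8, 0) = 0
Node u (S = 108): continuation = e^(−0.01)·[0.3819·50.8000 + 0.6181·0.0000] = 19.2080; exercise value = 13.0000 ≤ continuation, so V_u = 19.2080
Node d (S = 64): continuation = e^(−0.01)·[0.3819·0.0000 + 0.6181·0.0000] = 0.0000; exercise value = 0.0000 ≤ continuation, so V_d = 0.0000
Node 0 (S = 80): continuation = e^(−0.01)·[0.3819·19.2080 + 0.6181·0.0000] = 7.2627; exercise value = 0.0000 ≤ continuation, so V_0 = 7.2627

£7.26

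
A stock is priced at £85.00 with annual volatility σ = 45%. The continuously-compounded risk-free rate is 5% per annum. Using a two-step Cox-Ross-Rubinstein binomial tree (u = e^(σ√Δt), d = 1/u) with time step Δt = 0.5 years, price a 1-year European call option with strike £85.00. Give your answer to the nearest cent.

£15.24

CRR parameters: u = e^(σ√Δt) = e^(0.45·√0.5) = 1.3746, d = 1/u = 0.7275
Per-period rate: rΔt = 0.05·0.5 = 0.025, so R = e^0.025 = 1.0253
Risk-neutral probability p = (e^0.025 − 0.7275)/(1.3746 − 0.7275) = 0.2979/0.6472 = 0.4602
Terminal stock prices: S_uu = 160.6, S_ud = 85, S_dd = 44.98
Terminal payoffs (S − K): max(75.62, 0) = 75.62, max(0, 0) = 0, max(-40.02, 0) = 0
Node u (S = 116.8): V_u = e^(−0.025)·[0.4602·75.6210 + 0.5398·0.0000] = 33.9438
Node d (S = 61.83): V_d = e^(−0.025)·[0.4602·0.0000 + 0.5398·0.0000] = 0.0000
Node 0 (S = 85): V_0 = e^(−0.025)·[0.4602·33.9438 + 0.5398·0.0000] = 15.2363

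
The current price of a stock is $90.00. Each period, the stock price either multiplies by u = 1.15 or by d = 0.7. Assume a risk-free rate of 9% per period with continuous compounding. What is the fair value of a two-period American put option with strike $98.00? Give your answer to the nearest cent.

Risk-neutral probability p = (e^0.09 − 0.7)/(1.15 − 0.7) = 0.3942/0.4500 = 0.8759
Terminal stock prices: S_uu = 119, S_ud = 72.45, S_dd = 44.1
Terminal payoffs (K − S): max(-21.02, 0) = 0, max(25.55, 0) = 25.55, max(53.9, 0) = 53.9
Node u (S = 103.5): continuation = e^(−0.09)·[0.8759·0.0000 + 0.1241·25.5500] = 2.8969; exercise value = 0.0000 ≤ continuation, so V_u = 2.8969
Node d (S = 63): continuation = e^(−0.09)·[0.8759·25.5500 + 0.1241·53.9000] = 26.5653; exercise value = 35.0000 > continuation, so V_d = 35.0000 (exercise)
Node 0 (S = 90): continuation = e^(−0.09)·[0.8759·2.8969 + 0.1241·35.0000] = 6.2874; exercise value = 8.0000 > continuation, so V_0 = 8.0000 (exercise)

$8.00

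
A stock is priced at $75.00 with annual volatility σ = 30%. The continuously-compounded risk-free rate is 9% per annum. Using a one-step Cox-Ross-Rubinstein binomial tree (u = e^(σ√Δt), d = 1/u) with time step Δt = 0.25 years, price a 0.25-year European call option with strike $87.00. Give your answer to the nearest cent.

CRR parameters: u = e^(σ√Δt) = e^(0.3·√0.25) = 1.1618, d = 1/u = 0.8607
Per-period rate: rΔt = 0.09·0.25 = 0.0225, so R = e^0.0225 = 1.0228
Risk-neutral probability p = (e^0.0225 − 0.8607)/(1.1618 − 0.8607) = 0.1620/0.3011 = 0.5381
Terminal stock prices: S_u = 87.14, S_d = 64.55
Terminal payoffs (S − K): max(0.1376, 0) = 0.1376, max(-22.45, 0) = 0
Node 0 (S = 75): V_0 = e^(−0.0225)·[0.5381·0.1376 + 0.4619·0.0000] = 0.0724

$0.07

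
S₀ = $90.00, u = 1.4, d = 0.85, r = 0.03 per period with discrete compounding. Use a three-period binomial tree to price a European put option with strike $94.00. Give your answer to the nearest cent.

$12.00

Risk-neutral probability p = (1 + 0.03 − 0.85)/(1.4 − 0.85) = 0.1800/0.5500 = 0.3273
Terminal stock prices: S_uuu = 247, S_uud = 149.9, S_udd = 91.03, S_ddd = 55.27
Terminal payoffs (K − S): max(-153, 0) = 0, max(-55.94, 0) = 0, max(2.965, 0) = 2.965, max(38.73, 0) = 38.73
Node uu (S = 176.4): V_uu = 1/1.03·[0.3273·0.0000 + 0.6727·0.0000] = 0.0000
Node ud (S = 107.1): V_ud = 1/1.03·[0.3273·0.0000 + 0.6727·2.9650] = 1.9365
Node dd (S = 65.02): V_dd = 1/1.03·[0.3273·2.9650 + 0.6727·38.7288] = 26.2371
Node u (S = 126): V_u = 1/1.03·[0.3273·0.0000 + 0.6727·1.9365] = 1.2648
Node d (S = 76.5): V_d = 1/1.03·[0.3273·1.9365 + 0.6727·26.2371] = 17.7517
Node 0 (S = 90): V_0 = 1/1.03·[0.3273·1.2648 + 0.6727·17.7517] = 11.9961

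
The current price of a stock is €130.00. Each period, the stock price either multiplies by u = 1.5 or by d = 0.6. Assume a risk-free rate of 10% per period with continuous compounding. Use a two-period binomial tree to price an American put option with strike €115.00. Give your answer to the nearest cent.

Risk-neutral probability p = (e^0.1 − 0.6)/(1.5 − 0.6) = 0.5052/0.9000 = 0.5613
Terminal stock prices: S_uu = 292.5, S_ud = 117, S_dd = 46.8
Terminal payoffs (K − S): max(-177.5, 0) = 0, max(-2, 0) = 0, max(68.2, 0) = 68.2
Node u (S = 195): continuation = e^(−0.1)·[0.5613·0.0000 + 0.4387·0.0000] = 0.0000; exercise value = 0.0000 ≤ continuation, so V_u = 0.0000
Node d (S = 78): continuation = e^(−0.1)·[0.5613·0.0000 + 0.4387·68.2000] = 27.0721; exercise value = 37.0000 > continuation, so V_d = 37.0000 (exercise)
Node 0 (S = 130): continuation = e^(−0.1)·[0.5613·0.0000 + 0.4387·37.0000] = 14.6872; exercise value = 0.0000 ≤ continuation, so V_0 = 14.6872

€14.69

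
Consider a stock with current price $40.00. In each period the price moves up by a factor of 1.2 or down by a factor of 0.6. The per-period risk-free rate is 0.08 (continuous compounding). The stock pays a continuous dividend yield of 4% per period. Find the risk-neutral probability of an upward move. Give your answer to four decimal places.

p = 0.7347

Per-period risk-free factor R = e^0.08 = 1.0833; dividend-adjusted growth = e^(0.08−0.04) = 1.0408.
Risk-neutral probability p = (1.0408 − 0.6)/(1.2 − 0.6) = 0.4408/0.6000 = 0.7347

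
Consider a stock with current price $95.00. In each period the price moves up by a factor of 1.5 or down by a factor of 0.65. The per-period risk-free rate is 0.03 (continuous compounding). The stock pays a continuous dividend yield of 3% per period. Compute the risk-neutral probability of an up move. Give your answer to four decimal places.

Per-period risk-free factor R = e^0.03 = 1.0305; dividend-adjusted growth = e^(0.03−0.03) = 1.0000.
Risk-neutral probability p = (1.0000 − 0.65)/(1.5 − 0.65) = 0.3500/0.8500 = 0.4118

p = 0.4118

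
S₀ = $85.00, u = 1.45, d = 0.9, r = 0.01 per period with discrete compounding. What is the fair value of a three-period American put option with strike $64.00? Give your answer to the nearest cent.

$1.01

Risk-neutral probability p = (1 + 0.01 − 0.9)/(1.45 − 0.9) = 0.1100/0.5500 = 0.2000
Terminal stock prices: S_uuu = 259.1, S_uud = 160.8, S_udd = 99.83, S_ddd = 61.97
Terminal payoffs (K − S): max(-195.1, 0) = 0, max(-96.84, 0) = 0, max(-35.83, 0) = 0, max(2.035, 0) = 2.035
Node uu (S = 178.7): continuation = 1/1.01·[0.2000·0.0000 + 0.8000·0.0000] = 0.0000; exercise value = 0.0000 ≤ continuation, so V_uu = 0.0000
Node ud (S = 110.9): continuation = 1/1.01·[0.2000·0.0000 + 0.8000·0.0000] = 0.0000; exercise value = 0.0000 ≤ continuation, so V_ud = 0.0000
Node dd (S = 68.85): continuation = 1/1.01·[0.2000·0.0000 + 0.8000·2.0350] = 1.6119; exercise value = 0.0000 ≤ continuation, so V_dd = 1.6119
Node u (S = 123.2): continuation = 1/1.01·[0.2000·0.0000 + 0.8000·0.0000] = 0.0000; exercise value = 0.0000 ≤ continuation, so V_u = 0.0000
Node d (S = 76.5): continuation = 1/1.01·[0.2000·0.0000 + 0.8000·1.6119] = 1.2767; exercise value = 0.0000 ≤ continuation, so V_d = 1.2767
Node 0 (S = 85): continuation = 1/1.01·[0.2000·0.0000 + 0.8000·1.2767] = 1.0113; exercise value = 0.0000 ≤ continuation, so V_0 = 1.0113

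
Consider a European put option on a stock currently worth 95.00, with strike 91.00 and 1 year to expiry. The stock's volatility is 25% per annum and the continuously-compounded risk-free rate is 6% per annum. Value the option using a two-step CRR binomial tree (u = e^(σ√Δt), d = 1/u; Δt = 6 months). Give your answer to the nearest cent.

4.81

CRR parameters: u = e^(σ√Δt) = e^(0.25·√0.5) = 1.1934, d = 1/u = 0.8380
Per-period rate: rΔt = 0.06·0.5 = 0.03, so R = e^0.03 = 1.0305
Risk-neutral probability p = (e^0.03 − 0.8380)/(1.1934 − 0.8380) = 0.1925/0.3554 = 0.5416
Terminal stock prices: S_uu = 135.3, S_ud = 95, S_dd = 66.71
Terminal payoffs (K − S): max(-44.29, 0) = 0, max(-4, 0) = 0, max(24.29, 0) = 24.29
Node u (S = 113.4): V_u = e^(−0.03)·[0.5416·0.0000 + 0.4584·0.0000] = 0.0000
Node d (S = 79.61): V_d = e^(−0.03)·[0.5416·0.0000 + 0.4584·24.2921] = 10.8061
Node 0 (S = 95): V_0 = e^(−0.03)·[0.5416·0.0000 + 0.4584·10.8061] = 4.8070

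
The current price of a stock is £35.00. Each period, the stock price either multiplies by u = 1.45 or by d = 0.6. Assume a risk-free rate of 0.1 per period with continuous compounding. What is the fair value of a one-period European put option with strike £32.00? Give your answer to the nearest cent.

£4.04

Risk-neutral probability p = (e^0.1 − 0.6)/(1.45 − 0.6) = 0.5052/0.8500 = 0.5943
Terminal stock prices: S_u = 50.75, S_d = 21
Terminal payoffs (K − S): max(-18.75, 0) = 0, max(11, 0) = 11
Node 0 (S = 35): V_0 = e^(−0.1)·[0.5943·0.0000 + 0.4057·11.0000] = 4.0378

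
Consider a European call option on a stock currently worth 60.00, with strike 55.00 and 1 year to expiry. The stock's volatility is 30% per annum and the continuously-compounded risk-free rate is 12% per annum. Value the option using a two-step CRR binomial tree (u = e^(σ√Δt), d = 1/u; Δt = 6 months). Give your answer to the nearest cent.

CRR parameters: u = e^(σ√Δt) = e^(0.3·√0.5) = 1.2363, d = 1/u = 0.8089
Per-period rate: rΔt = 0.12·0.5 = 0.06, so R = e^0.06 = 1.0618
Risk-neutral probability p = (e^0.06 − 0.8089)/(1.2363 − 0.8089) = 0.2530/0.4275 = 0.5918
Terminal stock prices: S_uu = 91.71, S_ud = 60, S_dd = 39.26
Terminal payoffs (S − K): max(36.71, 0) = 36.71, max(5, 0) = 5, max(-15.74, 0) = 0
Node u (S = 74.18): V_u = e^(−0.06)·[0.5918·36.7079 + 0.4082·5.0000] = 22.3816
Node d (S = 48.53): V_d = e^(−0.06)·[0.5918·5.0000 + 0.4082·0.0000] = 2.7868
Node 0 (S = 60): V_0 = e^(−0.06)·[0.5918·22.3816 + 0.4082·2.7868] = 13.5459

13.55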